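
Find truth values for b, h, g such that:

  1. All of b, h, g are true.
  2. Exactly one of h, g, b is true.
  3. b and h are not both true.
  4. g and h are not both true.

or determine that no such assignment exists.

The formula is unsatisfiable.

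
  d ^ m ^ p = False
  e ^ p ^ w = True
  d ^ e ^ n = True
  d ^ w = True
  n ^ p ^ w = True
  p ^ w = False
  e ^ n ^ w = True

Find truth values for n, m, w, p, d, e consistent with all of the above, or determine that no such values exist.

Unsatisfiable

Adding constraints 3, 4, 7 mod 2: every variable appears an even number of times on the left, so the left side is 0.
But the right sides sum to 1 (mod 2). 0 ≠ 1 — the system is inconsistent.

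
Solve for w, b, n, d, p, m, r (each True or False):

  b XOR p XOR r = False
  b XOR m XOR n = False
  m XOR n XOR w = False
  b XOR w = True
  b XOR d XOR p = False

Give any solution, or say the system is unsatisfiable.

Unsatisfiable

Adding constraints 2, 3, 4 mod 2: every variable appears an even number of times on the left, so the left side is 0.
But the right sides sum to 1 (mod 2). 0 ≠ 1 — the system is inconsistent.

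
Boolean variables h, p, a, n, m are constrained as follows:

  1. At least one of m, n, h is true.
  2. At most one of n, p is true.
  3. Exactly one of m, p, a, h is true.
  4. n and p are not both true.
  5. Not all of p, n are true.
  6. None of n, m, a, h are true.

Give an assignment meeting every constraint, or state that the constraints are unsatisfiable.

Case h = True:
  Constraint (6) is violated (h=T) — contradiction.
Case h = False:
  (6) forces n = False.
  (1) with n=F, h=F forces m = True.
  Constraint (6) is violated (m=T) — contradiction.
Both cases fail — unsatisfiable.

Unsatisfiable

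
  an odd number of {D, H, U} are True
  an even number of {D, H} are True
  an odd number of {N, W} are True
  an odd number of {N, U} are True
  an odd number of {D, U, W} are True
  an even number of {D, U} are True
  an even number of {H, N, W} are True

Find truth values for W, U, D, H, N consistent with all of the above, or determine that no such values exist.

W = True, U = True, D = True, H = True, N = False

{D, H, U}: 3 true → odd ✓
{D, H}: 2 true → even ✓
{N, W}: 1 true → odd ✓
{N, U}: 1 true → odd ✓
{D, U, W}: 3 true → odd ✓
{D, U}: 2 true → even ✓
{H, N, W}: 2 true → even ✓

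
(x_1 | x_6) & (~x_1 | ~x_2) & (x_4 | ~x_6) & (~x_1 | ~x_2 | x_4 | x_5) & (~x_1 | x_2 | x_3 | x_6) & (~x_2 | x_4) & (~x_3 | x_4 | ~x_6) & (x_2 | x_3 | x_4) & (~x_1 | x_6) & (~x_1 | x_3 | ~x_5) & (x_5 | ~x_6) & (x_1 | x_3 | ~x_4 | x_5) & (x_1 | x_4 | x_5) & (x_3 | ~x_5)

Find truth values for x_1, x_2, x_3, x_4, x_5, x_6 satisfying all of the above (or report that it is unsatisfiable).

Set x_1 = False.
  then (x_1 | x_6) forces x_6 = True.
  then (x_4 | ~x_6) forces x_4 = True.
  then (x_5 | ~x_6) forces x_5 = True.
  then (x_3 | ~x_5) forces x_3 = True.
Set x_2 = True.
All clauses satisfied.

x_1 = False; x_2 = True; x_3 = True; x_4 = True; x_5 = True; x_6 = True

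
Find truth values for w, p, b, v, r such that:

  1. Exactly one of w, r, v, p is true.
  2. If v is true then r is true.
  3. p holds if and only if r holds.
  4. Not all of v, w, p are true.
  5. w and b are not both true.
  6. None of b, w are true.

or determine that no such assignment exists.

Case p = True:
  (1) with p=T forces w = False.
  (1) with p=T forces r = False.
  Constraint (3) is violated (p=T, r=F) — contradiction.
Case p = False:
  (3) with p=F forces r = False.
  (2) with r=F forces v = False.
  (1) with r=F, v=F, p=F forces w = True.
  Constraint (6) is violated (w=T) — contradiction.
Both cases fail — unsatisfiable.

The formula is unsatisfiable.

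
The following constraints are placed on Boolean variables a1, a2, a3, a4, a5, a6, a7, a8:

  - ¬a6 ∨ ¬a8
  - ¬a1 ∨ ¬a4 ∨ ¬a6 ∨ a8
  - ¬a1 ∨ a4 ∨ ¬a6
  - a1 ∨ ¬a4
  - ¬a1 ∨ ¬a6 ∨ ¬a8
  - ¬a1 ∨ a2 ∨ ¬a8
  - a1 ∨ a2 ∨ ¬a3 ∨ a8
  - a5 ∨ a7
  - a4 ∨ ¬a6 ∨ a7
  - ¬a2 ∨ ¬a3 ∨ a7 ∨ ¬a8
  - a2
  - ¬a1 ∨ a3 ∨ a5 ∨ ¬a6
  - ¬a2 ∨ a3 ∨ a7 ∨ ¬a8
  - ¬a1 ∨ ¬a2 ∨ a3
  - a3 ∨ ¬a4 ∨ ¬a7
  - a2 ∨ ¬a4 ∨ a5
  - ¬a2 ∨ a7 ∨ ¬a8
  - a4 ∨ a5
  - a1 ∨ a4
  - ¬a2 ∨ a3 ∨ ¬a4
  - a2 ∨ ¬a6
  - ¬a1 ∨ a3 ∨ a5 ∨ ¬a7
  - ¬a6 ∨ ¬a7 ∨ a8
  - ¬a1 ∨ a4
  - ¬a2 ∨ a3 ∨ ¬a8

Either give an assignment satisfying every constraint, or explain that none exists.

a1=T, a2=T, a3=T, a4=T, a5=F, a6=F, a7=T, a8=T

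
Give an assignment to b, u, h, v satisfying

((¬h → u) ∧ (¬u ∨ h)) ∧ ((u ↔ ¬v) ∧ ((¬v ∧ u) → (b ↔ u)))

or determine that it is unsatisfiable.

b = True; u = True; h = True; v = False

  (¬h → u) ∧ (¬u ∨ h) = True
    ¬h → u = True
      ¬h = False
    ¬u ∨ h = True
      ¬u = False
  (u ↔ ¬v) ∧ ((¬v ∧ u) → (b ↔ u)) = True
    u ↔ ¬v = True
      ¬v = True
    (¬v ∧ u) → (b ↔ u) = True
      ¬v ∧ u = True
        ¬v = True
      b ↔ u = True
Both conjuncts True, so the formula holds.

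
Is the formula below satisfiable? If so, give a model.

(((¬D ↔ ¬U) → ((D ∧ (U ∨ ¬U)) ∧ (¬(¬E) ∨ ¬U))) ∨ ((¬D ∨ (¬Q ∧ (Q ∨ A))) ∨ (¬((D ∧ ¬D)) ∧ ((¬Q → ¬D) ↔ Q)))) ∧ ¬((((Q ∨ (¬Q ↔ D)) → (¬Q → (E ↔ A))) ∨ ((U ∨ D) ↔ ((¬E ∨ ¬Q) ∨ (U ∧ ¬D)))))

The conjunct ¬((((Q ∨ (¬Q ↔ D)) → (¬Q → (E ↔ A))) ∨ ((U ∨ D) ↔ ((¬E ∨ ¬Q) ∨ (U ∧ ¬D))))) is unsatisfiable on its own:
  Q = True: this becomes ¬((True ∨ ((U ∨ D) ↔ (¬E ∨ (U ∧ ¬D))))) = False.
  Q = False: simplifies to ¬(((D → (E ↔ A)) ∨ (U ∨ D))).
    D = True: this becomes ¬(((E ↔ A) ∨ True)) = False.
    D = False: this becomes ¬((True ∨ U)) = False.
So the whole conjunction is unsatisfiable.

Unsatisfiable — no assignment works.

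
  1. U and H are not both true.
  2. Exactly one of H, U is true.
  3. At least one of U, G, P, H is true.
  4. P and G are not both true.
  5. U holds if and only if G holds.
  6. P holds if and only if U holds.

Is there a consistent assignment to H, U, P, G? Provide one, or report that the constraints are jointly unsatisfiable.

H = True, U = False, P = False, G = False

  (1) U=F, H=T — not both ✓
  (2) {H, U}: 1 true — exactly one ✓
  (3) {U, G, P, H}: 1 true — at least one ✓
  (4) P=F, G=F — not both ✓
  (5) U=F, G=F — same ✓
  (6) P=F, U=F — same ✓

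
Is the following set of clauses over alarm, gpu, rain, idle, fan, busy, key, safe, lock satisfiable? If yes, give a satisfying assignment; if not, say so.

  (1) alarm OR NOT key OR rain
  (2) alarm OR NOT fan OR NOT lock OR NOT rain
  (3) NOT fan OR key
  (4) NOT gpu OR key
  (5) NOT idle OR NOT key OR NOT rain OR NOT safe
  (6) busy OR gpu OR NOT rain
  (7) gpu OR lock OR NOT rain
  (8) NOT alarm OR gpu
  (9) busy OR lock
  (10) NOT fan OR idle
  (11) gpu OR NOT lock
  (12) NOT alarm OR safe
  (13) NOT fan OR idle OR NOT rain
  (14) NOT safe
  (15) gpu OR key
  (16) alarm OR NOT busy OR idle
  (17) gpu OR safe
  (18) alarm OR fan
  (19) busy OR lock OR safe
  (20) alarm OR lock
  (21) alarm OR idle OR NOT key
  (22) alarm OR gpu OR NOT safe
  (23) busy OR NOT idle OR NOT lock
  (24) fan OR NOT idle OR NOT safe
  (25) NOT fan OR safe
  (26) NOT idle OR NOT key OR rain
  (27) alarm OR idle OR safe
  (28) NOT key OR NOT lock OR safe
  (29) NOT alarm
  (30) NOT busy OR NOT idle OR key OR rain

Case alarm = True:
  Clause (NOT alarm) is falsified — contradiction.
Case alarm = False:
  (NOT safe) forces safe = False.
  (gpu OR safe) forces gpu = True.
  (NOT gpu OR key) forces key = True.
  (alarm OR NOT key OR rain) forces rain = True.
  (alarm OR fan) forces fan = True.
  Clause (NOT fan OR safe) is falsified — contradiction.
Both cases fail, so the formula is unsatisfiable.

UNSATISFIABLE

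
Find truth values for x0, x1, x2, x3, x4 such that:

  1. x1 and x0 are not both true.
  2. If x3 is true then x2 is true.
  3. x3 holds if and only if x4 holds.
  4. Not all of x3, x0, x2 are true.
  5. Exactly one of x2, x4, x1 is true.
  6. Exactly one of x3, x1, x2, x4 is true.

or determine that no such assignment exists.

x0 = True, x1 = False, x2 = True, x3 = False, x4 = False

  (1) x1=F, x0=T — not both ✓
  (2) x3=F ⇒ x2: vacuous ✓
  (3) x3=F, x4=F — same ✓
  (4) {x3, x0, x2}: 2/3 true — not all ✓
  (5) {x2, x4, x1}: 1 true — exactly one ✓
  (6) {x3, x1, x2, x4}: 1 true — exactly one ✓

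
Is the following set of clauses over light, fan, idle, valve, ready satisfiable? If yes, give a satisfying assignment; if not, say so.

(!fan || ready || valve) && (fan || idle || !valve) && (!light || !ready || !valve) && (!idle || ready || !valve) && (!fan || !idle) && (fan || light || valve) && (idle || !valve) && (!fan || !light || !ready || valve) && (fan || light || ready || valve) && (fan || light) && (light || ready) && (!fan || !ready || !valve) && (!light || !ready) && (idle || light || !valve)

light: True; fan: False; idle: False; valve: False; ready: False

Set light = True.
  then (!light || !ready) forces ready = False.
Try fan = True:
  (!fan || ready || valve) forces valve = True.
  (!idle || ready || !valve) forces idle = False.
  clause (idle || !valve) is falsified — backtrack.
So fan = False.
Set idle = False.
  then (fan || idle || !valve) forces valve = False.
All clauses satisfied.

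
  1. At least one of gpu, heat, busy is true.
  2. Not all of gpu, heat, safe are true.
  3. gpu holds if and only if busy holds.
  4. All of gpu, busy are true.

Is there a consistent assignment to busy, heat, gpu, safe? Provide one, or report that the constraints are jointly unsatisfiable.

busy: True; heat: True; gpu: True; safe: False

  (1) {gpu, heat, busy}: 3 true — at least one ✓
  (2) {gpu, heat, safe}: 2/3 true — not all ✓
  (3) gpu=T, busy=T — same ✓
  (4) {gpu, busy}: all 2 true ✓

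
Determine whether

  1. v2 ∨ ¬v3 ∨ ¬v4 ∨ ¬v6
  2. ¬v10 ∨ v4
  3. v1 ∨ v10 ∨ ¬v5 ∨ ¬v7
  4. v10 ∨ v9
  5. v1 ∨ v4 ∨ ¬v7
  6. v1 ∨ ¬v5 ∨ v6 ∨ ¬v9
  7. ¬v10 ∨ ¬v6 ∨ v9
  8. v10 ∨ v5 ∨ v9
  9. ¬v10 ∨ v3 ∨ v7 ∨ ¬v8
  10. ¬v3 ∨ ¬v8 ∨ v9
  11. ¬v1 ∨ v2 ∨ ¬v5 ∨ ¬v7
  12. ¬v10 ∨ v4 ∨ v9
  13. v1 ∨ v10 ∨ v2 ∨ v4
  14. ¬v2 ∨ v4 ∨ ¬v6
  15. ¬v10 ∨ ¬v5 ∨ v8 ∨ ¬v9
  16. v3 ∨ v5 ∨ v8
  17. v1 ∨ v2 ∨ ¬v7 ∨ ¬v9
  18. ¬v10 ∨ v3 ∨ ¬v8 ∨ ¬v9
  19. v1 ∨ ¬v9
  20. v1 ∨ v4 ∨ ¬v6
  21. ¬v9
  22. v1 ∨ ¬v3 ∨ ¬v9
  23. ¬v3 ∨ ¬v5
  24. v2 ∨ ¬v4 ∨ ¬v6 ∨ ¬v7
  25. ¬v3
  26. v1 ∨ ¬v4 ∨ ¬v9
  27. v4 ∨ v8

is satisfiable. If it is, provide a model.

v1=T, v2=T, v3=F, v4=T, v5=T, v6=F, v7=F, v8=F, v9=F, v10=T

Unit clause (¬v9) forces v9 = False.
Unit clause (¬v3) forces v3 = False.
In (v10 ∨ v9) only v10 is left, so v10 = True.
In (¬v10 ∨ ¬v6 ∨ v9) only ¬v6 is left, so v6 = False.
In (¬v10 ∨ v4 ∨ v9) only v4 is left, so v4 = True.
Set v1 = True.
Set v2 = True.
Set v5 = True.
Set v7 = False.
  then (¬v10 ∨ v3 ∨ v7 ∨ ¬v8) forces v8 = False.
All clauses satisfied.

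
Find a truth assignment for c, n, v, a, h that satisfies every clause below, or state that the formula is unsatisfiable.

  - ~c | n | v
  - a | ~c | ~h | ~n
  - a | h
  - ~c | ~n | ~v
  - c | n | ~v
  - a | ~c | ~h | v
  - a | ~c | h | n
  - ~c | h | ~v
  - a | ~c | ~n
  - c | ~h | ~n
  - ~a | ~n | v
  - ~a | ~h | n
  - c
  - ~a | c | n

Unit clause (c) forces c = True.
Try n = True:
  (~c | ~n | ~v) forces v = False.
  (a | ~c | ~n) forces a = True.
  clause (~a | ~n | v) is falsified — backtrack.
So n = False.
  then (~c | n | v) forces v = True.
  then (~c | h | ~v) forces h = True.
  then (~a | ~h | n) forces a = False.
All clauses satisfied.

c=T; n=F; v=T; a=F; h=T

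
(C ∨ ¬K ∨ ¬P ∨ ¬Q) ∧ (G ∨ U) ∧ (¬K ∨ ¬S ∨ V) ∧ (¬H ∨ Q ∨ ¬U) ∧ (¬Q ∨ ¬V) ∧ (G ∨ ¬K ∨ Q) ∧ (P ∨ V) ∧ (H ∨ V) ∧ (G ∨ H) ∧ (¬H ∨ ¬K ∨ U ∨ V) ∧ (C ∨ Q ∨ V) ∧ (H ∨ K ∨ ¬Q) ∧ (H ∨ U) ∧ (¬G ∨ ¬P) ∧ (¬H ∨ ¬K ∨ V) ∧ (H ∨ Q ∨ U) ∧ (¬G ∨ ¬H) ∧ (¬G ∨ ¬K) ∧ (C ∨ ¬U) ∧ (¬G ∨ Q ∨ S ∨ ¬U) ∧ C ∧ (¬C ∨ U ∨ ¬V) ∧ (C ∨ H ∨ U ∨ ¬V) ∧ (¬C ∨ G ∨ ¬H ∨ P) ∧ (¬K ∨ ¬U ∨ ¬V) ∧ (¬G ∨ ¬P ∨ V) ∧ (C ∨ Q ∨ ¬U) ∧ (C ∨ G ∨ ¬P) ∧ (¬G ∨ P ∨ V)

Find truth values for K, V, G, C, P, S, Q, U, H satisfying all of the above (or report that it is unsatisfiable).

K = False, V = False, G = False, C = True, P = True, S = False, Q = True, U = True, H = True

Unit clause (C) forces C = True.
Set K = False.
Set V = False.
  then (P ∨ V) forces P = True.
  then (H ∨ V) forces H = True.
  then (¬G ∨ ¬P) forces G = False.
  then (G ∨ U) forces U = True.
  then (¬H ∨ Q ∨ ¬U) forces Q = True.
Set S = False.
All clauses satisfied.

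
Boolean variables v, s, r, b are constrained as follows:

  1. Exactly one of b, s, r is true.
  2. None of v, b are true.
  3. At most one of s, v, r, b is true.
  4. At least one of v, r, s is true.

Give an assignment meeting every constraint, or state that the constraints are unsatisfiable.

v: False, s: False, r: True, b: False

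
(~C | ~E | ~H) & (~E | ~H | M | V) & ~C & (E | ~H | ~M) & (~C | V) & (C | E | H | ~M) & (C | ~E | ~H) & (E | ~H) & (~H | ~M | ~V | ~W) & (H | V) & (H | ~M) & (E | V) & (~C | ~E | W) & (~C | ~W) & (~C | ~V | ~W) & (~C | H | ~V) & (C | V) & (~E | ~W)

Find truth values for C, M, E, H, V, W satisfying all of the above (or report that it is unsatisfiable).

C: False; M: False; E: True; H: False; V: True; W: False

Unit clause (~C) forces C = False.
In (C | V) only V is left, so V = True.
Try M = True:
  (H | ~M) forces H = True.
  (E | ~H | ~M) forces E = True.
  clause (C | ~E | ~H) is falsified — backtrack.
So M = False.
Set E = True.
  then (C | ~E | ~H) forces H = False.
  then (~E | ~W) forces W = False.
All clauses satisfied.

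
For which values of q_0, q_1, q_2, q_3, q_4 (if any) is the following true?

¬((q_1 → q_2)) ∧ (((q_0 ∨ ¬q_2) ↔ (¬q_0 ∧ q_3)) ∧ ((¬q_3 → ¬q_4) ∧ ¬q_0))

q_0=F; q_1=T; q_2=F; q_3=T; q_4=F

  ¬((q_1 → q_2)) = True
    q_1 → q_2 = False
  ((q_0 ∨ ¬q_2) ↔ (¬q_0 ∧ q_3)) ∧ ((¬q_3 → ¬q_4) ∧ ¬q_0) = True
    (q_0 ∨ ¬q_2) ↔ (¬q_0 ∧ q_3) = True
      q_0 ∨ ¬q_2 = True
        ¬q_2 = True
      ¬q_0 ∧ q_3 = True
        ¬q_0 = True
    (¬q_3 → ¬q_4) ∧ ¬q_0 = True
      ¬q_3 → ¬q_4 = True
        ¬q_3 = False
        ¬q_4 = True
      ¬q_0 = True
Both conjuncts True, so the formula holds.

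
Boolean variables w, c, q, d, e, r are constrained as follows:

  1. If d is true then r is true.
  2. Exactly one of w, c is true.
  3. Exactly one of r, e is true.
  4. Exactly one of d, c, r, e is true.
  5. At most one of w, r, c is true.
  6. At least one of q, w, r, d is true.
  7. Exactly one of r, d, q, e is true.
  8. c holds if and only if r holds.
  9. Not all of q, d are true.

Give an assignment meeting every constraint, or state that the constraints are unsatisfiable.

w = True; c = False; q = False; d = False; e = True; r = False

  (1) d=F ⇒ r: vacuous ✓
  (2) {w, c}: 1 true — exactly one ✓
  (3) {r, e}: 1 true — exactly one ✓
  (4) {d, c, r, e}: 1 true — exactly one ✓
  (5) {w, r, c}: 1 true — at most one ✓
  (6) {q, w, r, d}: 1 true — at least one ✓
  (7) {r, d, q, e}: 1 true — exactly one ✓
  (8) c=F, r=F — same ✓
  (9) {q, d}: 0/2 true — not all ✓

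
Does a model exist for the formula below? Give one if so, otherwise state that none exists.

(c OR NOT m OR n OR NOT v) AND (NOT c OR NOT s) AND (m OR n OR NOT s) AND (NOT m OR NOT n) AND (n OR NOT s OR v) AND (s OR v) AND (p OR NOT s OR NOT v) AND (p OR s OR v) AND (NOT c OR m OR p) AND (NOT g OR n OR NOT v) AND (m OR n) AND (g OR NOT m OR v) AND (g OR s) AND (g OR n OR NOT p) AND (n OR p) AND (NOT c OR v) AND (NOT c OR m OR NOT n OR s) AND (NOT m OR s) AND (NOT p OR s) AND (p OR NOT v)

n=T, p=F, g=T, c=F, v=F, m=F, s=T

Set n = True.
  then (NOT m OR NOT n) forces m = False.
Set p = False.
  then (NOT c OR m OR p) forces c = False.
  then (p OR NOT v) forces v = False.
  then (s OR v) forces s = True.
Set g = True.
All clauses satisfied.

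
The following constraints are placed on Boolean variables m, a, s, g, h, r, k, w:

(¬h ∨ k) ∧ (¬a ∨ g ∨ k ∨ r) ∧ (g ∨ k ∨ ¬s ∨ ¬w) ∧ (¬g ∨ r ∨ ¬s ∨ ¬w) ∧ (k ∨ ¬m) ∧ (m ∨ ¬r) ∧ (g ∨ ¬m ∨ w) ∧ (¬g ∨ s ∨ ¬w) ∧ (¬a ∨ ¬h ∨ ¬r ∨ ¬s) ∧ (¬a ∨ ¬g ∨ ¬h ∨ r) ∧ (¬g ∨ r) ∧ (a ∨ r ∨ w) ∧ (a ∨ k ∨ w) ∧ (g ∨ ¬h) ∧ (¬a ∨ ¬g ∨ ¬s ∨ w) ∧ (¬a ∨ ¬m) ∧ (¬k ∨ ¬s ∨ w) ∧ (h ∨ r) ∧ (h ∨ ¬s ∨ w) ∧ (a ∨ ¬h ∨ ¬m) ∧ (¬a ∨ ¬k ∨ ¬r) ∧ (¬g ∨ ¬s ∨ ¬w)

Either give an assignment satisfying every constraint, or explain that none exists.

m: True, a: False, s: False, g: True, h: False, r: True, k: True, w: False

Try m = False:
  (m ∨ ¬r) forces r = False.
  (¬g ∨ r) forces g = False.
  (g ∨ ¬h) forces h = False.
  clause (h ∨ r) is falsified — backtrack.
So m = True.
  then (k ∨ ¬m) forces k = True.
  then (¬a ∨ ¬m) forces a = False.
  then (a ∨ ¬h ∨ ¬m) forces h = False.
  then (h ∨ r) forces r = True.
Set s = False.
Set g = True.
  then (¬g ∨ s ∨ ¬w) forces w = False.
All clauses satisfied.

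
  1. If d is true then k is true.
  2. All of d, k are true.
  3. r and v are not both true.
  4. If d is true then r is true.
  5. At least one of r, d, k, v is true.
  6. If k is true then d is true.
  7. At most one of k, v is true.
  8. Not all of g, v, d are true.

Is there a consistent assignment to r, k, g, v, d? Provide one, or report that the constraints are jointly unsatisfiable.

r: True, k: True, g: False, v: False, d: True

  (1) d=T ⇒ k: T ✓
  (2) {d, k}: all 2 true ✓
  (3) r=T, v=F — not both ✓
  (4) d=T ⇒ r: T ✓
  (5) {r, d, k, v}: 3 true — at least one ✓
  (6) k=T ⇒ d: T ✓
  (7) {k, v}: 1 true — at most one ✓
  (8) {g, v, d}: 1/3 true — not all ✓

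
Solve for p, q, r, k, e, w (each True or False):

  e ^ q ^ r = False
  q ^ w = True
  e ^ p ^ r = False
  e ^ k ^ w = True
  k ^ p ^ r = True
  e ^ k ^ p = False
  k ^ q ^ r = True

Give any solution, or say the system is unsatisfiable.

p = True, q = True, r = False, k = False, e = True, w = False

e ^ q ^ r = T ^ T ^ F = False ✓
q ^ w = T ^ F = True ✓
e ^ p ^ r = T ^ T ^ F = False ✓
e ^ k ^ w = T ^ F ^ F = True ✓
k ^ p ^ r = F ^ T ^ F = True ✓
e ^ k ^ p = T ^ F ^ T = False ✓
k ^ q ^ r = F ^ T ^ F = True ✓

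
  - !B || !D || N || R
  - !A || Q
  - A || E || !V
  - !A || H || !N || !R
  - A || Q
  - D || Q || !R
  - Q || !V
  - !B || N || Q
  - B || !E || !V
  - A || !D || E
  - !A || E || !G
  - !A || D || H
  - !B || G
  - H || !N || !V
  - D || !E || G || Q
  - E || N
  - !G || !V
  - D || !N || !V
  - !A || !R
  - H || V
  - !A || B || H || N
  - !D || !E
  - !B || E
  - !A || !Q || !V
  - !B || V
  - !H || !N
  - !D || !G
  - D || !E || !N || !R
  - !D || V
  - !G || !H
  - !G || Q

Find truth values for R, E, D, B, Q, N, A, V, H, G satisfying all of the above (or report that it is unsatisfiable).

Set R = False.
Try E = False:
  (E || N) forces N = True.
  (!B || E) forces B = False.
  (!H || !N) forces H = False.
  (H || !N || !V) forces V = False.
  clause (H || V) is falsified — backtrack.
So E = True.
  then (!D || !E) forces D = False.
Set B = False.
  then (B || !E || !V) forces V = False.
  then (H || V) forces H = True.
  then (!H || !N) forces N = False.
  then (!G || !H) forces G = False.
  then (D || !E || G || Q) forces Q = True.
Set A = False.
All clauses satisfied.

R = False; E = True; D = False; B = False; Q = True; N = False; A = False; V = False; H = True; G = False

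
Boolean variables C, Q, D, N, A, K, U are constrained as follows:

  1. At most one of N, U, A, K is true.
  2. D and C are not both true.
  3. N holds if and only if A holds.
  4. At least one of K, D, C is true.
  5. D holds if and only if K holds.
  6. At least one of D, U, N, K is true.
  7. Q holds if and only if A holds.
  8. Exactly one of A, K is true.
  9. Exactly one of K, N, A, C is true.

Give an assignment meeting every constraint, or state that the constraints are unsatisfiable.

C=F; Q=F; D=T; N=F; A=F; K=T; U=F

  (1) {N, U, A, K}: 1 true — at most one ✓
  (2) D=T, C=F — not both ✓
  (3) N=F, A=F — same ✓
  (4) {K, D, C}: 2 true — at least one ✓
  (5) D=T, K=T — same ✓
  (6) {D, U, N, K}: 2 true — at least one ✓
  (7) Q=F, A=F — same ✓
  (8) {A, K}: 1 true — exactly one ✓
  (9) {K, N, A, C}: 1 true — exactly one ✓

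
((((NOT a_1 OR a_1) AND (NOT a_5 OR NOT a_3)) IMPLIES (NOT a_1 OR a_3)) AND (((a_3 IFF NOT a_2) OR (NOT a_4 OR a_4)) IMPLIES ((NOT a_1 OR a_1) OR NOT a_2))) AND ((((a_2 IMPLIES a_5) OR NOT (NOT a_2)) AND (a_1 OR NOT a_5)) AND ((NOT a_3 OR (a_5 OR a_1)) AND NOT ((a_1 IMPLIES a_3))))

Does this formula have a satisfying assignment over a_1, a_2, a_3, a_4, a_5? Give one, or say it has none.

No satisfying assignment exists.

Case a_1 = True: the formula simplifies to ((NOT a_5 OR NOT a_3) IMPLIES a_3) AND (((a_2 IMPLIES a_5) OR NOT (NOT a_2)) AND NOT a_3).
  a_3 = True: the conjunct NOT a_3 is False.
  a_3 = False: the conjunct (NOT a_5 OR NOT a_3) IMPLIES a_3 becomes (NOT a_5 OR True) IMPLIES False = False.
Case a_1 = False: the conjunct NOT ((a_1 IMPLIES a_3)) becomes NOT ((False IMPLIES a_3)) = False.
Both cases fail — unsatisfiable.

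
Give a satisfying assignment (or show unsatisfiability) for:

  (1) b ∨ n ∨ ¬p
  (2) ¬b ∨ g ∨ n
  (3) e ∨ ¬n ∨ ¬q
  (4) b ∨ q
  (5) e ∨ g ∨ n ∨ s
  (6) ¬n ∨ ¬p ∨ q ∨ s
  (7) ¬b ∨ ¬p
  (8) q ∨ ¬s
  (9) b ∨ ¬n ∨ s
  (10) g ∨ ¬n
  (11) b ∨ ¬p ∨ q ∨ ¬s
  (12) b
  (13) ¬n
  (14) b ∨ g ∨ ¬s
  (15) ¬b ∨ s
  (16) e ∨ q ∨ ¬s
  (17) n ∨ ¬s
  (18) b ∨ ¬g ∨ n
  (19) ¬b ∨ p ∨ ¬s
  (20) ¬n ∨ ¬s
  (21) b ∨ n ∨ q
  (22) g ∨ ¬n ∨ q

Case n = True:
  Clause (¬n) is falsified — contradiction.
Case n = False:
  (b) forces b = True.
  (¬b ∨ g ∨ n) forces g = True.
  (¬b ∨ ¬p) forces p = False.
  (¬b ∨ s) forces s = True.
  Clause (n ∨ ¬s) is falsified — contradiction.
Both cases fail, so the formula is unsatisfiable.

The formula is unsatisfiable.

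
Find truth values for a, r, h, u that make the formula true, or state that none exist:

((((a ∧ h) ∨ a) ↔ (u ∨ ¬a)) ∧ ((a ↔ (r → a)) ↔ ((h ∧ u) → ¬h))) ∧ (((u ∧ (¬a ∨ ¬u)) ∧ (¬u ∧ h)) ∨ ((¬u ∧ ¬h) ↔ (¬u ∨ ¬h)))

Unsatisfiable — no assignment works.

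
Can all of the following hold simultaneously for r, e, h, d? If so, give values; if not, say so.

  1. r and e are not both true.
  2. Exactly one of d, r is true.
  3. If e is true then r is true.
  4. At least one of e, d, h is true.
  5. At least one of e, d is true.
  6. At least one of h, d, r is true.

r = False, e = False, h = False, d = True

  (1) r=F, e=F — not both ✓
  (2) {d, r}: 1 true — exactly one ✓
  (3) e=F ⇒ r: vacuous ✓
  (4) {e, d, h}: 1 true — at least one ✓
  (5) {e, d}: 1 true — at least one ✓
  (6) {h, d, r}: 1 true — at least one ✓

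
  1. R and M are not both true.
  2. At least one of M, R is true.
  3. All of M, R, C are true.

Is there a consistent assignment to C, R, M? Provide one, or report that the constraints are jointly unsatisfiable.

Case R = True:
  (1) with R=T forces M = False.
  Constraint (3) is violated (M=F) — contradiction.
Case R = False:
  Constraint (3) is violated (R=F) — contradiction.
Both cases fail — unsatisfiable.

UNSATISFIABLE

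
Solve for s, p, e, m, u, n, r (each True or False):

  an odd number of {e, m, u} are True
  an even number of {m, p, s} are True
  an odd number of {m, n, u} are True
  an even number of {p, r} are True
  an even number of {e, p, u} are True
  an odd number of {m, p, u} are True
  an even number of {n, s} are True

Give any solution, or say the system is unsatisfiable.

s = True, p = True, e = True, m = False, u = False, n = True, r = True

{e, m, u}: 1 true → odd ✓
{m, p, s}: 2 true → even ✓
{m, n, u}: 1 true → odd ✓
{p, r}: 2 true → even ✓
{e, p, u}: 2 true → even ✓
{m, p, u}: 1 true → odd ✓
{n, s}: 2 true → even ✓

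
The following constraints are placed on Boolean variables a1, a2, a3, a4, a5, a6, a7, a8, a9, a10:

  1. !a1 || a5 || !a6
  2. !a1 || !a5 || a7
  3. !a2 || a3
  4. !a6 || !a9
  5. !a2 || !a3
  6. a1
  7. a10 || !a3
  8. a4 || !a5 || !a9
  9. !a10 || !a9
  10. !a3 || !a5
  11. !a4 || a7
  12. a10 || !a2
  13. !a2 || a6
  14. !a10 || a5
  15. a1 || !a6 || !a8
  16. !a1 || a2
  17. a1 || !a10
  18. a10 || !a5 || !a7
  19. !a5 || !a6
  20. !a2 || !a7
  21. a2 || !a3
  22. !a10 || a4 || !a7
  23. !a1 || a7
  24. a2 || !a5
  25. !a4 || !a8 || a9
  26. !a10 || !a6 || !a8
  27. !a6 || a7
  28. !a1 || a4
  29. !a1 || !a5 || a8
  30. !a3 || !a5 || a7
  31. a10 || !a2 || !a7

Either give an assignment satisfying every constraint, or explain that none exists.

UNSATISFIABLE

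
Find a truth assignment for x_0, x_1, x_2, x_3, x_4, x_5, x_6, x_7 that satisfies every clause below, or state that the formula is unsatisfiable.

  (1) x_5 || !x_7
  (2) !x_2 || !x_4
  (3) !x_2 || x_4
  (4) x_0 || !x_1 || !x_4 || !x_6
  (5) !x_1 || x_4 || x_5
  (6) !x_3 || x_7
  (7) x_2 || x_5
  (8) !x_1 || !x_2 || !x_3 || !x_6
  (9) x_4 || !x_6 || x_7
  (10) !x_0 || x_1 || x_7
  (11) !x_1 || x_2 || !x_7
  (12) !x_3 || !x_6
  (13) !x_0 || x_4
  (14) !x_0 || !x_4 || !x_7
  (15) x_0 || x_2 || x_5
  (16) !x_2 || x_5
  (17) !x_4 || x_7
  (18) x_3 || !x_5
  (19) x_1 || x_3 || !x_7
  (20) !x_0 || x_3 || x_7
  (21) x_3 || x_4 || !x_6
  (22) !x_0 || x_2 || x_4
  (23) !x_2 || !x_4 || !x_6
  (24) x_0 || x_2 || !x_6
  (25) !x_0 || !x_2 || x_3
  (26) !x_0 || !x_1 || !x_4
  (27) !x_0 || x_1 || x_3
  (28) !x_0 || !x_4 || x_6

Try x_0 = True:
  (!x_0 || x_4) forces x_4 = True.
  (!x_2 || !x_4) forces x_2 = False.
  (x_2 || x_5) forces x_5 = True.
  (!x_0 || !x_4 || !x_7) forces x_7 = False.
  clause (!x_4 || x_7) is falsified — backtrack.
So x_0 = False.
Set x_1 = False.
Set x_2 = False.
  then (x_2 || x_5) forces x_5 = True.
  then (x_3 || !x_5) forces x_3 = True.
  then (x_0 || x_2 || !x_6) forces x_6 = False.
  then (!x_3 || x_7) forces x_7 = True.
Set x_4 = False.
All clauses satisfied.

x_0 = False, x_1 = False, x_2 = False, x_3 = True, x_4 = False, x_5 = True, x_6 = False, x_7 = True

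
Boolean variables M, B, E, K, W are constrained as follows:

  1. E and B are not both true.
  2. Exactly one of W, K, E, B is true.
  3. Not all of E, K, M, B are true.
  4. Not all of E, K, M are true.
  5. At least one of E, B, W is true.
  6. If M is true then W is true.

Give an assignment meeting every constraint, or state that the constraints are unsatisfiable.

M = False, B = False, E = True, K = False, W = False

  (1) E=T, B=F — not both ✓
  (2) {W, K, E, B}: 1 true — exactly one ✓
  (3) {E, K, M, B}: 1/4 true — not all ✓
  (4) {E, K, M}: 1/3 true — not all ✓
  (5) {E, B, W}: 1 true — at least one ✓
  (6) M=F ⇒ W: vacuous ✓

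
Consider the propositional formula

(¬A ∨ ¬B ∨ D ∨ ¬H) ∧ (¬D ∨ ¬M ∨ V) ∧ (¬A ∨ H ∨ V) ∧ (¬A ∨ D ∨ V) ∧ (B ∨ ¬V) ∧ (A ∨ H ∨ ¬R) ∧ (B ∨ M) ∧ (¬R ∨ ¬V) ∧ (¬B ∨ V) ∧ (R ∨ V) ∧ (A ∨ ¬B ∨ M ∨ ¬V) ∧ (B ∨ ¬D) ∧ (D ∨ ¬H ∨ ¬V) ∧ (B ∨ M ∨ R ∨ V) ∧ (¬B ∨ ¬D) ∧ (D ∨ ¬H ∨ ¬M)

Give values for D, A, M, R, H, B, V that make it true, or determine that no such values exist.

D=F; A=T; M=F; R=F; H=F; B=T; V=T

Try D = True:
  (B ∨ ¬D) forces B = True.
  clause (¬B ∨ ¬D) is falsified — backtrack.
So D = False.
Set A = True.
  then (¬A ∨ D ∨ V) forces V = True.
  then (B ∨ ¬V) forces B = True.
  then (¬R ∨ ¬V) forces R = False.
  then (D ∨ ¬H ∨ ¬V) forces H = False.
Set M = False.
All clauses satisfied.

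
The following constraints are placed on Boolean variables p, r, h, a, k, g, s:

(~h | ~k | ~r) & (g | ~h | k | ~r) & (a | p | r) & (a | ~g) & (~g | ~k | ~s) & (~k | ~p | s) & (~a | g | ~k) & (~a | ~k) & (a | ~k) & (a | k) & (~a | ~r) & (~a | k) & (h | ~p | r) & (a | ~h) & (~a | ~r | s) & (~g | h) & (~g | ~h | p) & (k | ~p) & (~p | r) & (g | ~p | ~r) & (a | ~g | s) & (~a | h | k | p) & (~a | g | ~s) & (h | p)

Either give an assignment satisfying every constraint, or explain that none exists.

No satisfying assignment exists.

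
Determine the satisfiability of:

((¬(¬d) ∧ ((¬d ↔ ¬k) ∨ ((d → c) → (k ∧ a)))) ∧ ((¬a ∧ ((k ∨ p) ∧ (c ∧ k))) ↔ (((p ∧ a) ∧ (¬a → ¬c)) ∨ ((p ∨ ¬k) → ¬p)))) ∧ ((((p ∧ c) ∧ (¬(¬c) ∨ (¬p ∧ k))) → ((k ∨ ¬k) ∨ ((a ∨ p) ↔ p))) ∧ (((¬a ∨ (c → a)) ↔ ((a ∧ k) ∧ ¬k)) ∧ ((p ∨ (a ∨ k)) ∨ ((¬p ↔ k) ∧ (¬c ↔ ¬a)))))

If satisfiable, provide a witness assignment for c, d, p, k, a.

Unsatisfiable — no assignment works.

The conjunct (¬a ∨ (c → a)) ↔ ((a ∧ k) ∧ ¬k) is unsatisfiable on its own:
  c=F, k=F, a=F: evaluates to False.
  c=F, k=F, a=T: evaluates to False.
  c=F, k=T, a=F: evaluates to False.
  c=F, k=T, a=T: evaluates to False.
  c=T, k=F, a=F: evaluates to False.
  c=T, k=F, a=T: evaluates to False.
  c=T, k=T, a=F: evaluates to False.
  c=T, k=T, a=T: evaluates to False.
So the whole conjunction is unsatisfiable.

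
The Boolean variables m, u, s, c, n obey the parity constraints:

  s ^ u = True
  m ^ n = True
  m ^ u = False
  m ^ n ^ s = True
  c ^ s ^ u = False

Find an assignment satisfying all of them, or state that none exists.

m = True, u = True, s = False, c = True, n = False

s ^ u = F ^ T = True ✓
m ^ n = T ^ F = True ✓
m ^ u = T ^ T = False ✓
m ^ n ^ s = T ^ F ^ F = True ✓
c ^ s ^ u = T ^ F ^ T = False ✓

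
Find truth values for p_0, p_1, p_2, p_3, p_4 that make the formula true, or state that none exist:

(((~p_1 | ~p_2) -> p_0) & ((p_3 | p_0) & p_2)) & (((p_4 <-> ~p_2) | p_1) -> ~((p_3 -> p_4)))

p_0 = True, p_1 = False, p_2 = True, p_3 = True, p_4 = True

  ((~p_1 | ~p_2) -> p_0) & ((p_3 | p_0) & p_2) = True
    (~p_1 | ~p_2) -> p_0 = True
      ~p_1 | ~p_2 = True
        ~p_1 = True
        ~p_2 = False
    (p_3 | p_0) & p_2 = True
      p_3 | p_0 = True
  ((p_4 <-> ~p_2) | p_1) -> ~((p_3 -> p_4)) = True
    (p_4 <-> ~p_2) | p_1 = False
      p_4 <-> ~p_2 = False
        ~p_2 = False
    ~((p_3 -> p_4)) = False
      p_3 -> p_4 = True
Both conjuncts True, so the formula holds.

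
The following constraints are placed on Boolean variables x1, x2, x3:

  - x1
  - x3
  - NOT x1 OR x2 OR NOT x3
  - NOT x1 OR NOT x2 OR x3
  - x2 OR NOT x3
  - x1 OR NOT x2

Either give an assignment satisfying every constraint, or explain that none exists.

x1 = True, x2 = True, x3 = True

Unit clause (x1) forces x1 = True.
Unit clause (x3) forces x3 = True.
In (NOT x1 OR x2 OR NOT x3) only x2 is left, so x2 = True.
All clauses satisfied.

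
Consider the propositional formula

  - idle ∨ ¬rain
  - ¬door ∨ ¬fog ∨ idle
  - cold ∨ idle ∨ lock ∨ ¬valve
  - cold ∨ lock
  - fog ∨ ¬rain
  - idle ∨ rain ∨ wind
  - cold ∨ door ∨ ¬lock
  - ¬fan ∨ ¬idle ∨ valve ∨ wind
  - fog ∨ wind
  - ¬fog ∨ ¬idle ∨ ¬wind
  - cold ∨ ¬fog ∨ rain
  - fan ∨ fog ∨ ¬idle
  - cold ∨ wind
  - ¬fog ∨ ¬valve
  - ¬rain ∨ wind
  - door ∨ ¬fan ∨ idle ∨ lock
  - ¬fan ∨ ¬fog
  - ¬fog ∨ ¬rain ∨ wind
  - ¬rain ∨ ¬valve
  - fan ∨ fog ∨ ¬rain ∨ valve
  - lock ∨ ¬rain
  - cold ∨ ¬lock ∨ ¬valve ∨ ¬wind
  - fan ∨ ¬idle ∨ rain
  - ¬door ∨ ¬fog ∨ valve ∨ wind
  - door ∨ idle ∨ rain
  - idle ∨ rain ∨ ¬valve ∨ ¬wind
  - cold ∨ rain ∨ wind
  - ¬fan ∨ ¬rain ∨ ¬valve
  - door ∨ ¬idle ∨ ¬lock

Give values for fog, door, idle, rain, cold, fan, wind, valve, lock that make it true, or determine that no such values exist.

Set fog = False.
  then (fog ∨ ¬rain) forces rain = False.
  then (fog ∨ wind) forces wind = True.
Set door = True.
Set idle = False.
  then (idle ∨ rain ∨ ¬valve ∨ ¬wind) forces valve = False.
Set cold = True.
Set fan = False.
Set lock = True.
All clauses satisfied.

fog=F, door=T, idle=F, rain=F, cold=T, fan=F, wind=T, valve=F, lock=T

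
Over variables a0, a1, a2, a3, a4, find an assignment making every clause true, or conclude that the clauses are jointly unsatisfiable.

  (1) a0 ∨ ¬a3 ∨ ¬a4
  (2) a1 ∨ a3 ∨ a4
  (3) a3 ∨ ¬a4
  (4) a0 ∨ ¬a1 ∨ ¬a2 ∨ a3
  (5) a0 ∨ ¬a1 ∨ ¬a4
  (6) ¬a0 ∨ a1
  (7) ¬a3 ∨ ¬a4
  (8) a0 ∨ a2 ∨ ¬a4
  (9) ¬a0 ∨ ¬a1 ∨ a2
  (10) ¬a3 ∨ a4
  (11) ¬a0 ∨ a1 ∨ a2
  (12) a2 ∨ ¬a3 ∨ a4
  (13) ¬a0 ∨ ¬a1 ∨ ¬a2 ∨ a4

a0 = False, a1 = True, a2 = False, a3 = False, a4 = False

Set a0 = False.
Set a1 = True.
  then (a0 ∨ ¬a1 ∨ ¬a4) forces a4 = False.
  then (¬a3 ∨ a4) forces a3 = False.
  then (a0 ∨ ¬a1 ∨ ¬a2 ∨ a3) forces a2 = False.
All clauses satisfied.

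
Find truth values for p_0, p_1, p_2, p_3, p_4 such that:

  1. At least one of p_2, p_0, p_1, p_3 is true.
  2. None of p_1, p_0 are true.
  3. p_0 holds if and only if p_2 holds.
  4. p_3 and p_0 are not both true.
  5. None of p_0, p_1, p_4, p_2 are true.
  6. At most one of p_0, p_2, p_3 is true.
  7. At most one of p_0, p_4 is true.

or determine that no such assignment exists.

p_0 = False, p_1 = False, p_2 = False, p_3 = True, p_4 = False

  (1) {p_2, p_0, p_1, p_3}: 1 true — at least one ✓
  (2) {p_1, p_0}: 0 true — none ✓
  (3) p_0=F, p_2=F — same ✓
  (4) p_3=T, p_0=F — not both ✓
  (5) {p_0, p_1, p_4, p_2}: 0 true — none ✓
  (6) {p_0, p_2, p_3}: 1 true — at most one ✓
  (7) {p_0, p_4}: 0 true — at most one ✓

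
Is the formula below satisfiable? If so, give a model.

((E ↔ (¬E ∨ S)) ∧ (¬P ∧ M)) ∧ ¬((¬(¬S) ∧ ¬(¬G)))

E=T; M=T; P=F; S=T; G=F

  (E ↔ (¬E ∨ S)) ∧ (¬P ∧ M) = True
    E ↔ (¬E ∨ S) = True
      ¬E ∨ S = True
        ¬E = False
    ¬P ∧ M = True
      ¬P = True
  ¬((¬(¬S) ∧ ¬(¬G))) = True
    ¬(¬S) ∧ ¬(¬G) = False
      ¬(¬S) = True
        ¬S = False
      ¬(¬G) = False
        ¬G = True
Both conjuncts True, so the formula holds.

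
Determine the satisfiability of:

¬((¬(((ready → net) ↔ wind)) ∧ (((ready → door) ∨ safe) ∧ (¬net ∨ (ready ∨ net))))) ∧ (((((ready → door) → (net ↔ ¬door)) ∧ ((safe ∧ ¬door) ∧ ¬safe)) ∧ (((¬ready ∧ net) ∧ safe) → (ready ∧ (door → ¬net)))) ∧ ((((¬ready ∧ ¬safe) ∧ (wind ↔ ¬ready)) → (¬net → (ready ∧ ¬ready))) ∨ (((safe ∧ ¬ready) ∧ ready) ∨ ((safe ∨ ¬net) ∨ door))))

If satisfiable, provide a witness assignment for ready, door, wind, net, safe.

Unsatisfiable — no assignment works.

Case safe = True: the conjunct ¬safe is False.
Case safe = False: the conjunct safe is False.
Both cases fail — unsatisfiable.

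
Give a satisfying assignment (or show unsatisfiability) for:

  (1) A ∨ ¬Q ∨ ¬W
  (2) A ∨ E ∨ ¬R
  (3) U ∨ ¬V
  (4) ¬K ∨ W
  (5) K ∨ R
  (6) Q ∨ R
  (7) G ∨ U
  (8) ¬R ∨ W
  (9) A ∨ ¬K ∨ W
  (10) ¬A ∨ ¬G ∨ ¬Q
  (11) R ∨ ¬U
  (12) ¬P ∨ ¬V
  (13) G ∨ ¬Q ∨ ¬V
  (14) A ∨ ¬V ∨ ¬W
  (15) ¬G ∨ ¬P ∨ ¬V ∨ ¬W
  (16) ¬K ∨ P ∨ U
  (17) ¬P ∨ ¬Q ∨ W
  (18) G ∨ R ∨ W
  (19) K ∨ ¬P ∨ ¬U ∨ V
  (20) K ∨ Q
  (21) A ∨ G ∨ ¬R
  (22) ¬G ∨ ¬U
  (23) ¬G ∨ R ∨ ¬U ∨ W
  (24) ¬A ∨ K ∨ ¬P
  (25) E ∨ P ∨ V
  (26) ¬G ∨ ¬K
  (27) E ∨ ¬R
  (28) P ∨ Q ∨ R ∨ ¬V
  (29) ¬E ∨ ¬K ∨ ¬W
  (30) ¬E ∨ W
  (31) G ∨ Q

Set P = False.
Set Q = True.
Try E = False:
  (E ∨ P ∨ V) forces V = True.
  (U ∨ ¬V) forces U = True.
  (R ∨ ¬U) forces R = True.
  clause (E ∨ ¬R) is falsified — backtrack.
So E = True.
  then (¬E ∨ W) forces W = True.
  then (A ∨ ¬Q ∨ ¬W) forces A = True.
  then (¬A ∨ ¬G ∨ ¬Q) forces G = False.
  then (G ∨ ¬Q ∨ ¬V) forces V = False.
  then (¬E ∨ ¬K ∨ ¬W) forces K = False.
  then (K ∨ R) forces R = True.
  then (G ∨ U) forces U = True.
All clauses satisfied.

P = False; Q = True; E = True; W = True; K = False; V = False; U = True; R = True; A = True; G = False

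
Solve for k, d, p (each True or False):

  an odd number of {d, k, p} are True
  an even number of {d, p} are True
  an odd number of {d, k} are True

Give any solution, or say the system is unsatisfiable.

k=T, d=F, p=F

{d, k, p}: 1 true → odd ✓
{d, p}: 0 true → even ✓
{d, k}: 1 true → odd ✓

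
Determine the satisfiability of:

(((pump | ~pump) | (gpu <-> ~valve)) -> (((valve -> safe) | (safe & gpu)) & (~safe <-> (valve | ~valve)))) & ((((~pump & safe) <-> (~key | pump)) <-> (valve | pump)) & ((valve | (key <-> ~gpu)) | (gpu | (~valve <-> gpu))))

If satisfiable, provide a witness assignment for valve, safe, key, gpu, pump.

valve = False, safe = False, key = False, gpu = True, pump = False

  ((pump | ~pump) | (gpu <-> ~valve)) -> (((valve -> safe) | (safe & gpu)) & (~safe <-> (valve | ~valve))) = True
    (pump | ~pump) | (gpu <-> ~valve) = True
      pump | ~pump = True
        ~pump = True
      gpu <-> ~valve = True
        ~valve = True
    ((valve -> safe) | (safe & gpu)) & (~safe <-> (valve | ~valve)) = True
      (valve -> safe) | (safe & gpu) = True
        valve -> safe = True
        safe & gpu = False
      ~safe <-> (valve | ~valve) = True
        ~safe = True
        valve | ~valve = True
          ~valve = True
  (((~pump & safe) <-> (~key | pump)) <-> (valve | pump)) & ((valve | (key <-> ~gpu)) | (gpu | (~valve <-> gpu))) = True
    ((~pump & safe) <-> (~key | pump)) <-> (valve | pump) = True
      (~pump & safe) <-> (~key | pump) = False
        ~pump & safe = False
          ~pump = True
        ~key | pump = True
          ~key = True
      valve | pump = False
    (valve | (key <-> ~gpu)) | (gpu | (~valve <-> gpu)) = True
      valve | (key <-> ~gpu) = True
        key <-> ~gpu = True
          ~gpu = False
      gpu | (~valve <-> gpu) = True
        ~valve <-> gpu = True
          ~valve = True
Both conjuncts True, so the formula holds.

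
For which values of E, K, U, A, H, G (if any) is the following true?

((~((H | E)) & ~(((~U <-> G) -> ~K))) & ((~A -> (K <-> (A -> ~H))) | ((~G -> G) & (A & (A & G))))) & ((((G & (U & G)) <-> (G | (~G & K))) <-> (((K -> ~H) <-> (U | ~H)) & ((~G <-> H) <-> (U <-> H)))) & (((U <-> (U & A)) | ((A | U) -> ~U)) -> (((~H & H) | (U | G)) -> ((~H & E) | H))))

No satisfying assignment exists.

Case H = True: the conjunct ~((H | E)) becomes ~((True | E)) = False.
Case H = False: the formula simplifies to ((~E & ~(((~U <-> G) -> ~K))) & ((~A -> K) | ((~G -> G) & (A & (A & G))))) & ((((G & (U & G)) <-> (G | (~G & K))) <-> (G <-> ~U)) & (((U <-> (U & A)) | ((A | U) -> ~U)) -> ((U | G) -> E))).
  K = True: simplifies to (~E & ~(~((~U <-> G)))) & ((((G & (U & G)) <-> (G | ~G)) <-> (G <-> ~U)) & (((U <-> (U & A)) | ((A | U) -> ~U)) -> ((U | G) -> E))).
    E = True: the conjunct ~E is False.
    E = False: simplifies to ~(~((~U <-> G))) & ((((G & (U & G)) <-> (G | ~G)) <-> (G <-> ~U)) & (((U <-> (U & A)) | ((A | U) -> ~U)) -> ~((U | G)))).
      U = True: simplifies to ~(~(~G)) & ((((G & G) <-> (G | ~G)) <-> ~G) & ~A).
        G = True: the conjunct ~(~(~G)) becomes ~(~False) = False.
        G = False: the conjunct ((G & G) <-> (G | ~G)) <-> ~G becomes (False <-> True) <-> ~False = False.
      U = False: simplifies to ~(~G) & ((~((G | ~G)) <-> G) & ~G).
        G = True: the conjunct ~((G | ~G)) <-> G becomes ~True <-> True = False.
        G = False: the conjunct ~(~G) becomes ~(~False) = False.
  K = False: the conjunct ~(((~U <-> G) -> ~K)) becomes ~(((~U <-> G) -> True)) = False.
Both cases fail — unsatisfiable.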